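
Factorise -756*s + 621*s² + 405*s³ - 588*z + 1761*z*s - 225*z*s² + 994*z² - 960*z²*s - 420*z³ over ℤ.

-(6*z - 3*s - 7)*(10*z + 15*s - 12)*(7*z + 9*s)

Group: 10*z*(-42*z² - 33*z*s + 49*z + 27*s² + 63*s) + (15*s - 12)*(-42*z² - 33*z*s + 49*z + 27*s² + 63*s); both groups contain (-42*z² - 33*z*s + 49*z + 27*s² + 63*s), so (10*z + 15*s - 12) is a factor with cofactor -42*z² - 33*z*s + 49*z + 27*s² + 63*s.
The cofactor groups again: -42*z² - 33*z*s + 49*z + 27*s² + 63*s = -6*z*(7*z + 9*s) + (3*s + 7)*(7*z + 9*s); both groups contain (7*z + 9*s), giving -(6*z - 3*s - 7)*(7*z + 9*s).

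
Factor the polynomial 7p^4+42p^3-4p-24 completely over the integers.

Group as (7p^4-4p) + (42p^3-24) = p(7p^3-4) + 6(7p^3-4).
Both groups share the factor (7p^3-4).

(p+6)(7p^3-4)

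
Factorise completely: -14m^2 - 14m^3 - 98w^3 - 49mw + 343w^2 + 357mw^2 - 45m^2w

-(2m - 7w)(7m - 2w + 7)(m + 7w)

Group: 2m(-7m^2 - 47mw - 7m + 14w^2 - 49w) - 7w(-7m^2 - 47mw - 7m + 14w^2 - 49w); both groups contain (-7m^2 - 47mw - 7m + 14w^2 - 49w), so (2m - 7w) is a factor with cofactor -7m^2 - 47mw - 7m + 14w^2 - 49w.
The cofactor groups again: -7m^2 - 47mw - 7m + 14w^2 - 49w = -m(7m - 2w + 7) - 7w(7m - 2w + 7); both groups contain (7m - 2w + 7), giving -(m + 7w)(7m - 2w + 7).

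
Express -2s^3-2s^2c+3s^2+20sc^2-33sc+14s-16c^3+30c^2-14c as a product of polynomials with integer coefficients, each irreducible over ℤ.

-(s-2c+2)(s-c)(2s+8c-7)

Group: s(-2s^2-4sc+3s+16c^2-30c+14) - c(-2s^2-4sc+3s+16c^2-30c+14); both groups contain (-2s^2-4sc+3s+16c^2-30c+14), so (s-c) is a factor with cofactor -2s^2-4sc+3s+16c^2-30c+14.
The cofactor groups again: -2s^2-4sc+3s+16c^2-30c+14 = -2s(s-2c+2) + (-8c+7)(s-2c+2); both groups contain (s-2c+2), giving -(2s+8c-7)(s-2c+2).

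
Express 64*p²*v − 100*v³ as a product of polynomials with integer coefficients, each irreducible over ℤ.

4*v*(4*p + 5*v)*(4*p − 5*v)

Every term has a factor of 4*v. Then 16*p² − 25*v² = (4*p)² − (5*v)².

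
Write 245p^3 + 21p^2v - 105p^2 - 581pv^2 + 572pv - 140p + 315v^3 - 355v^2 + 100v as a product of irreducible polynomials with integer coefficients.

(5p + 9v - 5)(7p - 5v)(7p - 7v + 4)

Group: 7p(35p^2 + 38pv - 35p - 45v^2 + 25v) + (-7v + 4)(35p^2 + 38pv - 35p - 45v^2 + 25v); both groups contain (35p^2 + 38pv - 35p - 45v^2 + 25v), so (7p - 7v + 4) is a factor with cofactor 35p^2 + 38pv - 35p - 45v^2 + 25v.
The cofactor groups again: 35p^2 + 38pv - 35p - 45v^2 + 25v = 7p(5p + 9v - 5) - 5v(5p + 9v - 5); both groups contain (5p + 9v - 5), giving (7p - 5v)(5p + 9v - 5).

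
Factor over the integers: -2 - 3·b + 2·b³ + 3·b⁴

(3·b + 2)·(b - 1)·(b² + b + 1)

Group as (3·b⁴ - 3·b) + (2·b³ - 2) = 3·b·(b³ - 1) + 2·(b³ - 1).
Both groups share the factor (b³ - 1).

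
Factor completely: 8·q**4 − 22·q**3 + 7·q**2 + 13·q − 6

(2·q − 1)·(4·q + 3)·(q − 1)·(q − 2)

Among the possible rational roots, q = 2 is a root, giving the factor (q − 2) and quotient 8·q**3 − 6·q**2 − 5·q + 3.
Continuing, q = −3/4 is a root, so (4·q + 3) is a factor; dividing leaves 2·q**2 − 3·q + 1.
The remaining quadratic factors as (q − 1)(2·q − 1).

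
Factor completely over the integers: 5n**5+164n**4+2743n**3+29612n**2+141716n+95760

Trying the rational-root candidates, n = −4/5 is a root, so (5n+4) is a factor; dividing leaves n**4+32n**3+523n**2+5504n+23940.
Next, n = −14 is a root, so (n+14) divides it; the quotient is n**3+18n**2+271n+1710.
Continuing, n = −9 is a root, so (n+9) is a factor; dividing leaves n**2+9n+190.
The quadratic n**2+9n+190 has discriminant −679 < 0 and is irreducible over ℤ.

(5n+4)(n+14)(n+9)(n**2+9n+190)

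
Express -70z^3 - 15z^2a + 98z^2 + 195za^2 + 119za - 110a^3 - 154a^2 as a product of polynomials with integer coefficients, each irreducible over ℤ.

Group: 14z(-5z^2 - 5za + 7z + 10a^2 + 14a) - 11a(-5z^2 - 5za + 7z + 10a^2 + 14a); both groups contain (-5z^2 - 5za + 7z + 10a^2 + 14a), so (14z - 11a) is a factor with cofactor -5z^2 - 5za + 7z + 10a^2 + 14a.
The cofactor groups again: -5z^2 - 5za + 7z + 10a^2 + 14a = -z(5z - 5a - 7) - 2a(5z - 5a - 7); both groups contain (5z - 5a - 7), giving -(z + 2a)(5z - 5a - 7).

-(14z - 11a)(5z - 5a - 7)(z + 2a)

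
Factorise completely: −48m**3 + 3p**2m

3m(p − 4m)(p + 4m)

Factor out 3m, leaving p**2 − 16m**2, which is a difference of two squares.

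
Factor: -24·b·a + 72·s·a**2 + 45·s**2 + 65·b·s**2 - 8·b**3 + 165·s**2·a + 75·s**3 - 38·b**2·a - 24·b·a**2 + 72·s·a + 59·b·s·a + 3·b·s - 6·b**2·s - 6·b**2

Group: 2·b·(-4·b**2 + 7·b·s - 3·b·a - 3·b + 15·s**2 + 9·s·a + 9·s) + (5·s + 8·a)·(-4·b**2 + 7·b·s - 3·b·a - 3·b + 15·s**2 + 9·s·a + 9·s); both groups contain (-4·b**2 + 7·b·s - 3·b·a - 3·b + 15·s**2 + 9·s·a + 9·s), so (2·b + 5·s + 8·a) is a factor with cofactor -4·b**2 + 7·b·s - 3·b·a - 3·b + 15·s**2 + 9·s·a + 9·s.
The cofactor groups again: -4·b**2 + 7·b·s - 3·b·a - 3·b + 15·s**2 + 9·s·a + 9·s = -b·(4·b + 5·s + 3·a + 3) + 3·s·(4·b + 5·s + 3·a + 3); both groups contain (4·b + 5·s + 3·a + 3), giving -(b - 3·s)·(4·b + 5·s + 3·a + 3).

-(4·b + 5·s + 3·a + 3)·(2·b + 5·s + 8·a)·(b - 3·s)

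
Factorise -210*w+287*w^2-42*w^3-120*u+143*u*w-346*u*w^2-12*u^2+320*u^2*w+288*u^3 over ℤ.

(4*u+7*w)*(8*u-6*w+5)*(9*u+w-6)

Group: 8*u*(36*u^2+67*u*w-24*u+7*w^2-42*w) + (-6*w+5)*(36*u^2+67*u*w-24*u+7*w^2-42*w); both groups contain (36*u^2+67*u*w-24*u+7*w^2-42*w), so (8*u-6*w+5) is a factor with cofactor 36*u^2+67*u*w-24*u+7*w^2-42*w.
The cofactor groups again: 36*u^2+67*u*w-24*u+7*w^2-42*w = 4*u*(9*u+w-6) + 7*w*(9*u+w-6); both groups contain (9*u+w-6), giving (4*u+7*w)*(9*u+w-6).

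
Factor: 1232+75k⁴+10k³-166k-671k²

(3k-8)(5k+11)(5k-7)(k+2)

Trying the rational-root candidates, k = -11/5 is a root, giving the factor (5k+11) and quotient 15k³-31k²-66k+112.
Then k = 7/5 is a root, giving the factor (5k-7) and quotient 3k²-2k-16.
The remaining quadratic factors as (3k-8)(k+2).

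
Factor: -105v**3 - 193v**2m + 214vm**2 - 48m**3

Group: 5v(-21v**2 - 47vm + 24m**2) - 2m(-21v**2 - 47vm + 24m**2); both groups contain (-21v**2 - 47vm + 24m**2), so (5v - 2m) is a factor with cofactor -21v**2 - 47vm + 24m**2.
The cofactor groups again: -21v**2 - 47vm + 24m**2 = -3v(7v - 3m) - 8m(7v - 3m); both groups contain (7v - 3m), giving -(3v + 8m)(7v - 3m).

-(5v - 2m)(7v - 3m)(3v + 8m)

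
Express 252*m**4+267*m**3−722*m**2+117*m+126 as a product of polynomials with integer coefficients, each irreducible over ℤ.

(3*m+1)*(3*m+7)*(4*m−3)*(7*m−6)

Trying the rational-root candidates, m = −7/3 is a root, giving the factor (3*m+7) and quotient 84*m**3−107*m**2+9*m+18.
Next, m = 6/7 is a root, so (7*m−6) divides it; the quotient is 12*m**2−5*m−3.
The remaining quadratic factors as (3*m+1)(4*m−3).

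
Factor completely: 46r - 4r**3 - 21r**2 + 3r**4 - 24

Trying the rational-root candidates, r = 1 is a root, so (r - 1) is a factor; dividing leaves 3r**3 - r**2 - 22r + 24.
Next, r = -3 is a root, giving the factor (r + 3) and quotient 3r**2 - 10r + 8.
The remaining quadratic factors as (r - 2)(3r - 4).

(3r - 4)(r + 3)(r - 1)(r - 2)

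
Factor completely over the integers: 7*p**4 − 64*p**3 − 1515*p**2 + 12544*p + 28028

By the rational root theorem, p = 14 is a root, so (p − 14) is a factor; dividing leaves 7*p**3 + 34*p**2 − 1039*p − 2002.
Next, p = −14 is a root, giving the factor (p + 14) and quotient 7*p**2 − 64*p − 143.
The remaining quadratic factors as (7*p + 13)(p − 11).

(7*p + 13)*(p + 14)*(p − 11)*(p − 14)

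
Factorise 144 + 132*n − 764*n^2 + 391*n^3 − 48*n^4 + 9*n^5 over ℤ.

(3*n + 1)*(3*n − 2)*(n − 2)*(n^2 − 3*n + 36)

By the rational root theorem, n = −1/3 is a root, so (3*n + 1) divides it; the quotient is 3*n^4 − 17*n^3 + 136*n^2 − 300*n + 144.
Continuing, n = 2 is a root, giving the factor (n − 2) and quotient 3*n^3 − 11*n^2 + 114*n − 72.
Then n = 2/3 is a root, so (3*n − 2) is a factor; dividing leaves n^2 − 3*n + 36.
The quadratic n^2 − 3*n + 36 has discriminant −135 < 0 and is irreducible over ℤ.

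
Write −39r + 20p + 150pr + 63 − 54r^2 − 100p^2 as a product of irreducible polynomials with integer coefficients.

−(10p − 6r − 9)(10p − 9r + 7)

Group: −10p(10p − 9r + 7) + (6r + 9)(10p − 9r + 7); both groups contain (10p − 9r + 7).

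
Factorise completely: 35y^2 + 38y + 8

Need a pair with product 35·8 = 280 and sum 38: that's 28 and 10.
Split the middle term: 35y^2 + 28y + 10y + 8 = 7y(5y + 4) + 2(5y + 4).

(5y + 4)(7y + 2)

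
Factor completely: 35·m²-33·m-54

Need a pair with product 35·(-54) = -1890 and sum -33: that's -63 and 30.
Split the middle term: 35·m²-63·m + 30·m-54 = 7·m·(5·m-9) + 6·(5·m-9).

(5·m-9)·(7·m+6)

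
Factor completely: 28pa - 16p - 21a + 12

(4p - 3)(7a - 4)

Group as (28pa - 16p) + (-21a + 12) = 4p(7a - 4) - 3(7a - 4).
Both groups share the factor (7a - 4).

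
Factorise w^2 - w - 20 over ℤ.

(w + 4)(w - 5)

Two integers with product -20 and sum -1 are 4 and -5.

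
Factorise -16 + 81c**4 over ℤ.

(3c + 2)(3c - 2)(9c**2 + 4)

Write as (9c**2)² − (4)², then factor 9c**2 - 4 once more.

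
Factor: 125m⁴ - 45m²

Every term has a factor of 5m². Then 25m² - 9 = (5m)² − (3)².

5m²(5m + 3)(5m - 3)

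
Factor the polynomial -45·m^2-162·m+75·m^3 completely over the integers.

3·m·(5·m+6)·(5·m-9)

Pull out the common factor 3·m, then factor the remaining trinomial.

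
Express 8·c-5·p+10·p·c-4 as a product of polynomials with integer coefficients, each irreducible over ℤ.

(2·c-1)·(5·p+4)

Group as (10·p·c-5·p) + (8·c-4) = 5·p·(2·c-1) + 4·(2·c-1).
Both groups share the factor (2·c-1).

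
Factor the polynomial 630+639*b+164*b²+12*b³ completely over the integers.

Testing divisors of the constant over divisors of the leading coefficient, b = −15/2 is a root, so (2*b+15) is a factor; dividing leaves 6*b²+37*b+42.
The remaining quadratic factors as (3*b+14)(2*b+3).

(2*b+15)*(2*b+3)*(3*b+14)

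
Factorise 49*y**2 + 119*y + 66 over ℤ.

Need a pair with product 49·66 = 3234 and sum 119: that's 77 and 42.
Split the middle term: 49*y**2 + 77*y + 42*y + 66 = 7*y*(7*y + 11) + 6*(7*y + 11).

(7*y + 11)*(7*y + 6)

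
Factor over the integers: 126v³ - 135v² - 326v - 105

(3v - 7)(6v + 5)(7v + 3)

Among the possible rational roots, v = -5/6 is a root, so (6v + 5) is a factor; dividing leaves 21v² - 40v - 21.
The remaining quadratic factors as (7v + 3)(3v - 7).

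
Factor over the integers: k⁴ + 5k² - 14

(k² + 7)(k² - 2)

Substitute u = k² to get a quadratic in u, then factor.
k² + 7 is irreducible over ℤ (always positive, so no real roots).
k² - 2 is irreducible over ℤ (2 is not a perfect square).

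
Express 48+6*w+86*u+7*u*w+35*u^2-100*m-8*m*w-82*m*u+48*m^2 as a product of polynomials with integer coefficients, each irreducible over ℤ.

Group: 8*m*(6*m-5*u-w-8) + (-7*u-6)*(6*m-5*u-w-8); both groups contain (6*m-5*u-w-8).

(6*m-5*u-w-8)*(8*m-7*u-6)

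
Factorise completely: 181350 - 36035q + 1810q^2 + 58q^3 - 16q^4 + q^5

Trying the rational-root candidates, q = 9 is a root, giving the factor (q - 9) and quotient q^4 - 7q^3 - 5q^2 + 1765q - 20150.
Then q = 10 is a root, giving the factor (q - 10) and quotient q^3 + 3q^2 + 25q + 2015.
Then q = -13 is a root, so (q + 13) is a factor; dividing leaves q^2 - 10q + 155.
The quadratic q^2 - 10q + 155 has discriminant -520 < 0 and is irreducible over ℤ.

(q + 13)(q - 10)(q - 9)(q^2 - 10q + 155)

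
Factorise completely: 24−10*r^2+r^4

(r+2)*(r−2)*(r^2−6)

Substitute u = r^2 to get a quadratic in u, then factor.
r^2−6 is irreducible over ℤ (6 is not a perfect square).
r^2−4 is a difference of squares.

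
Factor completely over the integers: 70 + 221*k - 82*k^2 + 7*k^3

Among the possible rational roots, k = 7 is a root, giving the factor (k - 7) and quotient 7*k^2 - 33*k - 10.
The remaining quadratic factors as (k - 5)(7*k + 2).

(7*k + 2)*(k - 5)*(k - 7)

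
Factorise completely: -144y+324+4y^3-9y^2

Testing divisors of the constant over divisors of the leading coefficient, y = 6 is a root, giving the factor (y-6) and quotient 4y^2+15y-54.
The remaining quadratic factors as (y+6)(4y-9).

(4y-9)(y+6)(y-6)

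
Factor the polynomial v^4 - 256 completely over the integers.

Write as (v^2)² − (16)², then factor v^2 - 16 once more.

(v + 4)·(v - 4)·(v^2 + 16)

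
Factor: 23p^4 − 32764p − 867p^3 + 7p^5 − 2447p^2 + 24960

Among the possible rational roots, p = 5/7 is a root, so (7p − 5) divides it; the quotient is p^4 + 4p^3 − 121p^2 − 436p − 4992.
Continuing, p = −13 is a root, giving the factor (p + 13) and quotient p^3 − 9p^2 − 4p − 384.
Next, p = 12 is a root, so (p − 12) divides it; the quotient is p^2 + 3p + 32.
The quadratic p^2 + 3p + 32 has discriminant −119 < 0 and is irreducible over ℤ.

(7p − 5)(p + 13)(p − 12)(p^2 + 3p + 32)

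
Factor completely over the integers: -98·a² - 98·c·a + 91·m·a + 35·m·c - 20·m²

Group: -4·m·(5·m - 14·a) + (7·c + 7·a)·(5·m - 14·a); both groups contain (5·m - 14·a).

-(5·m - 14·a)·(4·m - 7·c - 7·a)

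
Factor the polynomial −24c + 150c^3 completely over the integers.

6c(5c + 2)(5c − 2)

Every term has a factor of 6c. Then 25c^2 − 4 = (5c)² − (2)².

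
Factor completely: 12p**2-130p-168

2(6p+7)(p-12)

Pull out the common factor 2, then factor the remaining trinomial.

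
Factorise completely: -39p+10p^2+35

(2p-5)(5p-7)

Need a pair with product 10·35 = 350 and sum -39: that's -14 and -25.
Split the middle term: 10p^2-14p - 25p+35 = 2p(5p-7) - 5(5p-7).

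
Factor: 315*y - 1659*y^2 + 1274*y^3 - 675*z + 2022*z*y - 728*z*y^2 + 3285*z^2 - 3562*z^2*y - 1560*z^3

Group: 8*z*(-195*z^2 - 104*z*y + 45*z + 91*y^2 - 21*y) + (14*y - 15)*(-195*z^2 - 104*z*y + 45*z + 91*y^2 - 21*y); both groups contain (-195*z^2 - 104*z*y + 45*z + 91*y^2 - 21*y), so (8*z + 14*y - 15) is a factor with cofactor -195*z^2 - 104*z*y + 45*z + 91*y^2 - 21*y.
The cofactor groups again: -195*z^2 - 104*z*y + 45*z + 91*y^2 - 21*y = -13*z*(15*z - 7*y) + (-13*y + 3)*(15*z - 7*y); both groups contain (15*z - 7*y), giving -(13*z + 13*y - 3)*(15*z - 7*y).

-(15*z - 7*y)*(13*z + 13*y - 3)*(8*z + 14*y - 15)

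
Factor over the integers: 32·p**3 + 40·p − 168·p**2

8·p·(4·p − 1)·(p − 5)

Pull out the common factor 8·p, then factor the remaining trinomial.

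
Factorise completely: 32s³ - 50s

Factor out 2s, leaving 16s² - 25, which is a difference of two squares.

2s(4s + 5)(4s - 5)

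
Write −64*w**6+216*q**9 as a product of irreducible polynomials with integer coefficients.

Pull out the common factor 8, leaving 27*q**9−8*w**6.
Recognize a difference of cubes with the parts 3*q**3 and 2*w**2.

8*(3*q**3−2*w**2)*(9*q**6+6*q**3*w**2+4*w**4)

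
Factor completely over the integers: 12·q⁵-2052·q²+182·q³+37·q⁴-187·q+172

Among the possible rational roots, q = 1/4 is a root, so (4·q-1) divides it; the quotient is 3·q⁴+10·q³+48·q²-501·q-172.
Then q = -1/3 is a root, giving the factor (3·q+1) and quotient q³+3·q²+15·q-172.
Continuing, q = 4 is a root, so (q-4) is a factor; dividing leaves q²+7·q+43.
The quadratic q²+7·q+43 has discriminant -123 < 0 and is irreducible over ℤ.

(3·q+1)·(4·q-1)·(q-4)·(q²+7·q+43)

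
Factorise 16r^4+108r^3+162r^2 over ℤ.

2r^2(2r+9)(4r+9)

Pull out the common factor 2r^2, then factor the remaining trinomial.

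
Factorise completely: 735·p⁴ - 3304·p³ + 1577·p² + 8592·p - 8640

(3·p - 8)·(5·p + 8)·(7·p - 15)·(7·p - 9)

Among the possible rational roots, p = -8/5 is a root, giving the factor (5·p + 8) and quotient 147·p³ - 896·p² + 1749·p - 1080.
Next, p = 15/7 is a root, so (7·p - 15) is a factor; dividing leaves 21·p² - 83·p + 72.
The remaining quadratic factors as (3·p - 8)(7·p - 9).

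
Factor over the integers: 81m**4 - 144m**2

Pull out the common factor 9m**2; 9m**2 - 16 is a difference of squares.

9m**2(3m + 4)(3m - 4)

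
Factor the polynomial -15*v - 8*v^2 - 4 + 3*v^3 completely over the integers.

Trying the rational-root candidates, v = -1/3 is a root, so (3*v + 1) is a factor; dividing leaves v^2 - 3*v - 4.
The remaining quadratic factors as (v - 4)(v + 1).

(3*v + 1)*(v + 1)*(v - 4)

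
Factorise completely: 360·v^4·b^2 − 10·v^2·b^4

Factor out 10·v^2·b^2, leaving 36·v^2 − b^2, which is a difference of two squares.

10·b^2·v^2·(6·v − b)·(6·v + b)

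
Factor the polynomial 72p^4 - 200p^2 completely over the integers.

Every term has a factor of 8p^2. Then 9p^2 - 25 = (3p)² − (5)².

8p^2(3p + 5)(3p - 5)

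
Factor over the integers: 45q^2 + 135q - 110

Pull out the common factor 5, then factor the remaining trinomial.

5(3q + 11)(3q - 2)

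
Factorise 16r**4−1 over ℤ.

Write as (4r**2)² − (1)², then factor 4r**2−1 once more.

(2r+1)(2r−1)(4r**2+1)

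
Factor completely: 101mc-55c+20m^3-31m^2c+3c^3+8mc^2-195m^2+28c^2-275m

Group: m(20m^2-11mc+25m-3c^2+5c) + (-c-11)(20m^2-11mc+25m-3c^2+5c); both groups contain (20m^2-11mc+25m-3c^2+5c), so (m-c-11) is a factor with cofactor 20m^2-11mc+25m-3c^2+5c.
The cofactor groups again: 20m^2-11mc+25m-3c^2+5c = 5m(4m-3c+5) + c(4m-3c+5); both groups contain (4m-3c+5), giving (5m+c)(4m-3c+5).

(4m-3c+5)(m-c-11)(5m+c)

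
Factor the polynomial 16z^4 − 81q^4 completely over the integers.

(2z − 3q)(2z + 3q)(4z^2 + 9q^2)

Difference of squares twice: with A = 2z and B = 3q, A⁴ − B⁴ = (A² − B²)(A² + B²), and A² − B² factors again.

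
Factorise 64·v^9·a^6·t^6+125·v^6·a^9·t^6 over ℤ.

a^6·t^6·v^6·(4·v+5·a)·(16·v^2−20·v·a+25·a^2)

Every term has a factor of v^6·a^6·t^6; factoring it out leaves 64·v^3+125·a^3.
Recognize a sum of cubes with the parts 4·v and 5·a.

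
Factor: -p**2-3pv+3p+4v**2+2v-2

-(p+4v-2)(p-v-1)

Group: -p(p-v-1) + (-4v+2)(p-v-1); both groups contain (p-v-1).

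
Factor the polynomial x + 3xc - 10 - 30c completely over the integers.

(3c + 1)(x - 10)

Group as (3xc + x) + (-30c - 10) = x(3c + 1) - 10(3c + 1).
Both groups share the factor (3c + 1).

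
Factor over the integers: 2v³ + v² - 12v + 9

Testing divisors of the constant over divisors of the leading coefficient, v = 1 is a root, giving the factor (v - 1) and quotient 2v² + 3v - 9.
The remaining quadratic factors as (2v - 3)(v + 3).

(2v - 3)(v + 3)(v - 1)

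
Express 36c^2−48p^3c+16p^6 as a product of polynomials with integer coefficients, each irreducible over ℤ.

4(2p^3−3c)^2

Pull out the common factor 4, leaving 4p^6−12p^3c+9c^2.
Recognize a perfect-square trinomial with the parts 2p^3 and 3c.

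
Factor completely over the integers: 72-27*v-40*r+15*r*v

Group as (15*r*v-40*r) + (-27*v+72) = 5*r*(3*v-8) - 9*(3*v-8).
Both groups share the factor (3*v-8).

(3*v-8)*(5*r-9)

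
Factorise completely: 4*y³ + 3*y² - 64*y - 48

(4*y + 3)*(y + 4)*(y - 4)

By the rational root theorem, y = -3/4 is a root, so (4*y + 3) is a factor; dividing leaves y² - 16.
The remaining quadratic factors as (y - 4)(y + 4).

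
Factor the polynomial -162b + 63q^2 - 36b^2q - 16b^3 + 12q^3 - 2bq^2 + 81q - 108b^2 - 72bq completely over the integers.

Group: 2b(-8b^2 - 2bq - 18b + 3q^2 + 9q) + (4q + 9)(-8b^2 - 2bq - 18b + 3q^2 + 9q); both groups contain (-8b^2 - 2bq - 18b + 3q^2 + 9q), so (2b + 4q + 9) is a factor with cofactor -8b^2 - 2bq - 18b + 3q^2 + 9q.
The cofactor groups again: -8b^2 - 2bq - 18b + 3q^2 + 9q = -2b(4b + 3q + 9) + q(4b + 3q + 9); both groups contain (4b + 3q + 9), giving -(2b - q)(4b + 3q + 9).

-(2b + 4q + 9)(2b - q)(4b + 3q + 9)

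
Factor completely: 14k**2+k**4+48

(k**2+6)(k**2+8)

Substitute u = k**2 to get a quadratic in u, then factor.
k**2+8 is irreducible over ℤ (always positive, so no real roots).
k**2+6 is irreducible over ℤ (always positive, so no real roots).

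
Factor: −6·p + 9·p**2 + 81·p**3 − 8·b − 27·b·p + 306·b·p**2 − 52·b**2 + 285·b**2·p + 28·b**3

Group: 7·b·(4·b**2 + 39·b·p − 8·b + 27·p**2 − 6·p) + (3·p + 1)·(4·b**2 + 39·b·p − 8·b + 27·p**2 − 6·p); both groups contain (4·b**2 + 39·b·p − 8·b + 27·p**2 − 6·p), so (7·b + 3·p + 1) is a factor with cofactor 4·b**2 + 39·b·p − 8·b + 27·p**2 − 6·p.
The cofactor groups again: 4·b**2 + 39·b·p − 8·b + 27·p**2 − 6·p = 4·b·(b + 9·p − 2) + 3·p·(b + 9·p − 2); both groups contain (b + 9·p − 2), giving (4·b + 3·p)·(b + 9·p − 2).

(4·b + 3·p)·(7·b + 3·p + 1)·(b + 9·p − 2)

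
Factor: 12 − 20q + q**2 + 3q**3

(3q − 2)(q + 3)(q − 2)

Trying the rational-root candidates, q = −3 is a root, giving the factor (q + 3) and quotient 3q**2 − 8q + 4.
The remaining quadratic factors as (q − 2)(3q − 2).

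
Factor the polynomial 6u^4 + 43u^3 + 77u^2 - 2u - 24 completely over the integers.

Among the possible rational roots, u = 1/2 is a root, so (2u - 1) divides it; the quotient is 3u^3 + 23u^2 + 50u + 24.
Then u = -4 is a root, giving the factor (u + 4) and quotient 3u^2 + 11u + 6.
The remaining quadratic factors as (3u + 2)(u + 3).

(2u - 1)(3u + 2)(u + 3)(u + 4)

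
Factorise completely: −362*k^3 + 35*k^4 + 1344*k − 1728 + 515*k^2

Testing divisors of the constant over divisors of the leading coefficient, k = 3 is a root, so (k − 3) divides it; the quotient is 35*k^3 − 257*k^2 − 256*k + 576.
Continuing, k = 8 is a root, so (k − 8) is a factor; dividing leaves 35*k^2 + 23*k − 72.
The remaining quadratic factors as (5*k + 9)(7*k − 8).

(5*k + 9)*(7*k − 8)*(k − 3)*(k − 8)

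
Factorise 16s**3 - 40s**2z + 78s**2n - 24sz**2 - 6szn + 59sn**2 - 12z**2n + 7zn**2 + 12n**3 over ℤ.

(8s + 4z + 3n)(s - 3z + 4n)(2s + n)

Group: s(16s**2 + 8sz + 14sn + 4zn + 3n**2) + (-3z + 4n)(16s**2 + 8sz + 14sn + 4zn + 3n**2); both groups contain (16s**2 + 8sz + 14sn + 4zn + 3n**2), so (s - 3z + 4n) is a factor with cofactor 16s**2 + 8sz + 14sn + 4zn + 3n**2.
The cofactor groups again: 16s**2 + 8sz + 14sn + 4zn + 3n**2 = 2s(8s + 4z + 3n) + n(8s + 4z + 3n); both groups contain (8s + 4z + 3n), giving (2s + n)(8s + 4z + 3n).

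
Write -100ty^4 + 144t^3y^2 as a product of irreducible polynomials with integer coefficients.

4ty^2(6t + 5y)(6t - 5y)

Factor out 4ty^2, leaving 36t^2 - 25y^2, which is a difference of two squares.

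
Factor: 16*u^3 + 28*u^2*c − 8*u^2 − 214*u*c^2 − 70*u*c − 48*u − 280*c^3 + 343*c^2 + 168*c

(2*u − 7*c)*(4*u + 5*c − 8)*(2*u + 8*c + 3)

Group: 2*u*(8*u^2 − 18*u*c − 16*u − 35*c^2 + 56*c) + (8*c + 3)*(8*u^2 − 18*u*c − 16*u − 35*c^2 + 56*c); both groups contain (8*u^2 − 18*u*c − 16*u − 35*c^2 + 56*c), so (2*u + 8*c + 3) is a factor with cofactor 8*u^2 − 18*u*c − 16*u − 35*c^2 + 56*c.
The cofactor groups again: 8*u^2 − 18*u*c − 16*u − 35*c^2 + 56*c = 2*u*(4*u + 5*c − 8) − 7*c*(4*u + 5*c − 8); both groups contain (4*u + 5*c − 8), giving (2*u − 7*c)*(4*u + 5*c − 8).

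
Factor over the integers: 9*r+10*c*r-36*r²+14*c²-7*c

(2*c+4*r-1)*(7*c-9*r)

Group: 2*c*(7*c-9*r) + (4*r-1)*(7*c-9*r); both groups contain (7*c-9*r).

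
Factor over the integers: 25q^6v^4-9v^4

v^4(5q^3+3)(5q^3-3)

Factor out v^4 first: what remains is 25q^6-9.
Recognize a difference of squares with the parts 5q^3 and 3.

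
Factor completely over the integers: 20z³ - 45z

5z(2z + 3)(2z - 3)

Every term has a factor of 5z. Then 4z² - 9 = (2z)² − (3)².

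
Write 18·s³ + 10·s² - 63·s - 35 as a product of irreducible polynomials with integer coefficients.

Group as (18·s³ - 63·s) + (10·s² - 35) = 9·s·(2·s² - 7) + 5·(2·s² - 7).
Both groups share the factor (2·s² - 7).

(9·s + 5)·(2·s² - 7)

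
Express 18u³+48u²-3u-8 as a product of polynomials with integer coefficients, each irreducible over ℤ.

Group as (18u³-3u) + (48u²-8) = 3u(6u²-1) + 8(6u²-1).
Both groups share the factor (6u²-1).

(3u+8)(6u²-1)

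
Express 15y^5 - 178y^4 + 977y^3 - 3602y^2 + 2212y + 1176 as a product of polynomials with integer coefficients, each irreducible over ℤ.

Testing divisors of the constant over divisors of the leading coefficient, y = -1/3 is a root, giving the factor (3y + 1) and quotient 5y^4 - 61y^3 + 346y^2 - 1316y + 1176.
Continuing, y = 7 is a root, so (y - 7) divides it; the quotient is 5y^3 - 26y^2 + 164y - 168.
Then y = 6/5 is a root, so (5y - 6) is a factor; dividing leaves y^2 - 4y + 28.
The quadratic y^2 - 4y + 28 has discriminant -96 < 0 and is irreducible over ℤ.

(3y + 1)(5y - 6)(y - 7)(y^2 - 4y + 28)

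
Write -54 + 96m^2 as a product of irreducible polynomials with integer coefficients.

Pull out the common factor 6; 16m^2 - 9 is a difference of squares.

6(4m + 3)(4m - 3)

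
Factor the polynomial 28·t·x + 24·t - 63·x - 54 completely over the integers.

Group as (28·t·x + 24·t) + (-63·x - 54) = 4·t·(7·x + 6) - 9·(7·x + 6).
Both groups share the factor (7·x + 6).

(4·t - 9)·(7·x + 6)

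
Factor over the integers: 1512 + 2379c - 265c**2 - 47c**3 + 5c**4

(5c + 3)(c + 7)(c - 8)(c - 9)

Among the possible rational roots, c = 9 is a root, so (c - 9) divides it; the quotient is 5c**3 - 2c**2 - 283c - 168.
Then c = 8 is a root, so (c - 8) is a factor; dividing leaves 5c**2 + 38c + 21.
The remaining quadratic factors as (c + 7)(5c + 3).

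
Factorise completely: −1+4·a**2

Need a pair with product 4·(−1) = −4 and sum 0: that's −2 and 2.
Split the middle term: 4·a**2−2·a + 2·a−1 = 2·a·(2·a−1) + (2·a−1).

(2·a+1)·(2·a−1)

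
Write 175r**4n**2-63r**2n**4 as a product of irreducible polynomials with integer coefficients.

Every term has a factor of 7r**2n**2. Then 25r**2-9n**2 = (5r)² − (3n)².

7n**2r**2(5r-3n)(5r+3n)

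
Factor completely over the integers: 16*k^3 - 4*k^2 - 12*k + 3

Group as (16*k^3 - 12*k) + (-4*k^2 + 3) = 4*k*(4*k^2 - 3) - (4*k^2 - 3).
Both groups share the factor (4*k^2 - 3).

(4*k - 1)*(4*k^2 - 3)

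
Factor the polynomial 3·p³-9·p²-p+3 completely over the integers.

(p-3)·(3·p²-1)

Group as (3·p³-p) + (-9·p²+3) = p·(3·p²-1) - 3·(3·p²-1).
Both groups share the factor (3·p²-1).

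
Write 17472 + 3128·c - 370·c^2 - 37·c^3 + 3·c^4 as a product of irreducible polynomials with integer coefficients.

(3·c + 14)·(c + 8)·(c - 12)·(c - 13)

Testing divisors of the constant over divisors of the leading coefficient, c = 12 is a root, so (c - 12) is a factor; dividing leaves 3·c^3 - c^2 - 382·c - 1456.
Continuing, c = 13 is a root, so (c - 13) is a factor; dividing leaves 3·c^2 + 38·c + 112.
The remaining quadratic factors as (3·c + 14)(c + 8).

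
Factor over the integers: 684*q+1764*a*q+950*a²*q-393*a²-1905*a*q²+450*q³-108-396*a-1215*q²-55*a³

Group: a*(-55*a²+125*a*q-63*a-30*q²+69*q-18) + (-15*q+6)*(-55*a²+125*a*q-63*a-30*q²+69*q-18); both groups contain (-55*a²+125*a*q-63*a-30*q²+69*q-18), so (a-15*q+6) is a factor with cofactor -55*a²+125*a*q-63*a-30*q²+69*q-18.
The cofactor groups again: -55*a²+125*a*q-63*a-30*q²+69*q-18 = -11*a*(5*a-10*q+3) + (3*q-6)*(5*a-10*q+3); both groups contain (5*a-10*q+3), giving -(11*a-3*q+6)*(5*a-10*q+3).

-(11*a-3*q+6)*(5*a-10*q+3)*(a-15*q+6)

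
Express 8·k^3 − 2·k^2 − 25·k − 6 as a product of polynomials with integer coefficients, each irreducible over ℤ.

(2·k + 3)·(4·k + 1)·(k − 2)

Trying the rational-root candidates, k = 2 is a root, so (k − 2) divides it; the quotient is 8·k^2 + 14·k + 3.
The remaining quadratic factors as (4·k + 1)(2·k + 3).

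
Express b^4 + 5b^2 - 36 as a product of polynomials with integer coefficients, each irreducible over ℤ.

Substitute u = b^2 to get a quadratic in u, then factor.
b^2 + 9 is irreducible over ℤ (sum of squares).
b^2 - 4 is a difference of squares.

(b + 2)(b - 2)(b^2 + 9)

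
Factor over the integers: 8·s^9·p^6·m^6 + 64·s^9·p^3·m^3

8·m^3·p^3·s^9·(p·m + 2)·(p^2·m^2 - 2·p·m + 4)

Every term has a factor of 8·s^9·p^3·m^3; factoring it out leaves p^3·m^3 + 8.
Recognize a sum of cubes with the parts 2 and p·m.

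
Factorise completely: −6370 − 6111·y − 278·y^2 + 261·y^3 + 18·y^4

(3·y + 13)·(6·y + 7)·(y + 14)·(y − 5)

Trying the rational-root candidates, y = −14 is a root, giving the factor (y + 14) and quotient 18·y^3 + 9·y^2 − 404·y − 455.
Next, y = −7/6 is a root, so (6·y + 7) divides it; the quotient is 3·y^2 − 2·y − 65.
The remaining quadratic factors as (3·y + 13)(y − 5).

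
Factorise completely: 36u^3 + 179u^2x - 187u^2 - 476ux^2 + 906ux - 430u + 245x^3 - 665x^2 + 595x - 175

Group: u(36u^2 - 73ux + 65u + 35x^2 - 60x + 25) + (7x - 7)(36u^2 - 73ux + 65u + 35x^2 - 60x + 25); both groups contain (36u^2 - 73ux + 65u + 35x^2 - 60x + 25), so (u + 7x - 7) is a factor with cofactor 36u^2 - 73ux + 65u + 35x^2 - 60x + 25.
The cofactor groups again: 36u^2 - 73ux + 65u + 35x^2 - 60x + 25 = 9u(4u - 5x + 5) + (-7x + 5)(4u - 5x + 5); both groups contain (4u - 5x + 5), giving (9u - 7x + 5)(4u - 5x + 5).

(4u - 5x + 5)(9u - 7x + 5)(u + 7x - 7)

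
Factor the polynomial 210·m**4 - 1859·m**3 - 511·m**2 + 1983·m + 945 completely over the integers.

(5·m + 3)·(6·m - 7)·(7·m + 5)·(m - 9)

Among the possible rational roots, m = -5/7 is a root, giving the factor (7·m + 5) and quotient 30·m**3 - 287·m**2 + 132·m + 189.
Continuing, m = 7/6 is a root, so (6·m - 7) is a factor; dividing leaves 5·m**2 - 42·m - 27.
The remaining quadratic factors as (5·m + 3)(m - 9).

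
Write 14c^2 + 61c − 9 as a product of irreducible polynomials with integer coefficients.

Need a pair with product 14·(−9) = −126 and sum 61: that's −2 and 63.
Split the middle term: 14c^2 − 2c + 63c − 9 = 2c(7c − 1) + 9(7c − 1).

(2c + 9)(7c − 1)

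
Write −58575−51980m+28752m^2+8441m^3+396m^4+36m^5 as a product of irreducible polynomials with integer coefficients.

(6m+5)(6m−11)(m+5)(m^2+7m+213)

By the rational root theorem, m = −5/6 is a root, so (6m+5) divides it; the quotient is 6m^4+61m^3+1356m^2+3662m−11715.
Then m = 11/6 is a root, so (6m−11) divides it; the quotient is m^3+12m^2+248m+1065.
Then m = −5 is a root, giving the factor (m+5) and quotient m^2+7m+213.
The quadratic m^2+7m+213 has discriminant −803 < 0 and is irreducible over ℤ.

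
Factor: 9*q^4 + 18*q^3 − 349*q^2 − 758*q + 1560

(3*q + 13)*(3*q − 4)*(q + 5)*(q − 6)

Among the possible rational roots, q = −5 is a root, giving the factor (q + 5) and quotient 9*q^3 − 27*q^2 − 214*q + 312.
Then q = 6 is a root, so (q − 6) divides it; the quotient is 9*q^2 + 27*q − 52.
The remaining quadratic factors as (3*q + 13)(3*q − 4).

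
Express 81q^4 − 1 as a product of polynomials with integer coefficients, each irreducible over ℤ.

Difference of squares twice: with A = 3q and B = 1, A⁴ − B⁴ = (A² − B²)(A² + B²), and A² − B² factors again.

(3q + 1)(3q − 1)(9q^2 + 1)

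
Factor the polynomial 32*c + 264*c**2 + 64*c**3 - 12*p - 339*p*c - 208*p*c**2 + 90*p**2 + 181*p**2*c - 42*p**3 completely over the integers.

-(3*p - 8*c)*(7*p - 8*c - 1)*(2*p - c - 4)

Group: 3*p*(-14*p**2 + 23*p*c + 30*p - 8*c**2 - 33*c - 4) - 8*c*(-14*p**2 + 23*p*c + 30*p - 8*c**2 - 33*c - 4); both groups contain (-14*p**2 + 23*p*c + 30*p - 8*c**2 - 33*c - 4), so (3*p - 8*c) is a factor with cofactor -14*p**2 + 23*p*c + 30*p - 8*c**2 - 33*c - 4.
The cofactor groups again: -14*p**2 + 23*p*c + 30*p - 8*c**2 - 33*c - 4 = -7*p*(2*p - c - 4) + (8*c + 1)*(2*p - c - 4); both groups contain (2*p - c - 4), giving -(7*p - 8*c - 1)*(2*p - c - 4).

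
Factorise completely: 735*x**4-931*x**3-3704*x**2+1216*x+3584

By the rational root theorem, x = -7/5 is a root, so (5*x+7) is a factor; dividing leaves 147*x**3-392*x**2-192*x+512.
Continuing, x = -8/7 is a root, giving the factor (7*x+8) and quotient 21*x**2-80*x+64.
The remaining quadratic factors as (7*x-8)(3*x-8).

(3*x-8)*(5*x+7)*(7*x+8)*(7*x-8)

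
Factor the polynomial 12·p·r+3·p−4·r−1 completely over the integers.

(3·p−1)·(4·r+1)

Group as (12·p·r+3·p) + (−4·r−1) = 3·p·(4·r+1) − (4·r+1).
Both groups share the factor (4·r+1).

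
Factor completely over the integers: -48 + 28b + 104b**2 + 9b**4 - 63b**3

By the rational root theorem, b = 3 is a root, so (b - 3) divides it; the quotient is 9b**3 - 36b**2 - 4b + 16.
Then b = -2/3 is a root, so (3b + 2) divides it; the quotient is 3b**2 - 14b + 8.
The remaining quadratic factors as (3b - 2)(b - 4).

(3b + 2)(3b - 2)(b - 3)(b - 4)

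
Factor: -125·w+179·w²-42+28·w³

(4·w+1)·(7·w-6)·(w+7)

Among the possible rational roots, w = -7 is a root, so (w+7) divides it; the quotient is 28·w²-17·w-6.
The remaining quadratic factors as (4·w+1)(7·w-6).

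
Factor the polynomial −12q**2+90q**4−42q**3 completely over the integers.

6q**2(3q−2)(5q+1)

Pull out the common factor 6q**2, then factor the remaining trinomial.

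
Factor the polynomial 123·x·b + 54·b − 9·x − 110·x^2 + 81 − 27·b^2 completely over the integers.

−(10·x − 3·b + 9)·(11·x − 9·b − 9)

Group: −10·x·(11·x − 9·b − 9) + (3·b − 9)·(11·x − 9·b − 9); both groups contain (11·x − 9·b − 9).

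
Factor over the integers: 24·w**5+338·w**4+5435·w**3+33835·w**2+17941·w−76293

(4·w+9)·(6·w−7)·(w+7)·(w**2+6·w+173)

Among the possible rational roots, w = −7 is a root, giving the factor (w+7) and quotient 24·w**4+170·w**3+4245·w**2+4120·w−10899.
Then w = 7/6 is a root, giving the factor (6·w−7) and quotient 4·w**3+33·w**2+746·w+1557.
Continuing, w = −9/4 is a root, so (4·w+9) is a factor; dividing leaves w**2+6·w+173.
The quadratic w**2+6·w+173 has discriminant −656 < 0 and is irreducible over ℤ.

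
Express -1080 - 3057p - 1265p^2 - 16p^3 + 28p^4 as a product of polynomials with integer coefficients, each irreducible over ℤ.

(2p + 5)(2p + 9)(7p + 3)(p - 8)

Trying the rational-root candidates, p = -5/2 is a root, so (2p + 5) divides it; the quotient is 14p^3 - 43p^2 - 525p - 216.
Next, p = -3/7 is a root, so (7p + 3) is a factor; dividing leaves 2p^2 - 7p - 72.
The remaining quadratic factors as (p - 8)(2p + 9).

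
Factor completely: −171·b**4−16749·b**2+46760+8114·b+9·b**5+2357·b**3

By the rational root theorem, b = 7/3 is a root, so (3·b−7) is a factor; dividing leaves 3·b**4−50·b**3+669·b**2−4022·b−6680.
Continuing, b = −4/3 is a root, so (3·b+4) is a factor; dividing leaves b**3−18·b**2+247·b−1670.
Then b = 10 is a root, giving the factor (b−10) and quotient b**2−8·b+167.
The quadratic b**2−8·b+167 has discriminant −604 < 0 and is irreducible over ℤ.

(3·b+4)·(3·b−7)·(b−10)·(b**2−8·b+167)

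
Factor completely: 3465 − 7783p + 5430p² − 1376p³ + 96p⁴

By the rational root theorem, p = 5/6 is a root, so (6p − 5) is a factor; dividing leaves 16p³ − 216p² + 725p − 693.
Then p = 7/4 is a root, so (4p − 7) divides it; the quotient is 4p² − 47p + 99.
The remaining quadratic factors as (p − 9)(4p − 11).

(4p − 11)(4p − 7)(6p − 5)(p − 9)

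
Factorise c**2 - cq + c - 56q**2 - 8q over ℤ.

(c + 7q + 1)(c - 8q)

Group: c(c - 8q) + (7q + 1)(c - 8q); both groups contain (c - 8q).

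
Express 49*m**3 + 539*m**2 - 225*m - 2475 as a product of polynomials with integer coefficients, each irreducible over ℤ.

By the rational root theorem, m = -15/7 is a root, so (7*m + 15) divides it; the quotient is 7*m**2 + 62*m - 165.
The remaining quadratic factors as (m + 11)(7*m - 15).

(7*m + 15)*(7*m - 15)*(m + 11)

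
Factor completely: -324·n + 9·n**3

Factor out 9·n, leaving n**2 - 36, which is a difference of two squares.

9·n·(n + 6)·(n - 6)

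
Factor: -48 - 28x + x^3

By the rational root theorem, x = -4 is a root, so (x + 4) divides it; the quotient is x^2 - 4x - 12.
The remaining quadratic factors as (x - 6)(x + 2).

(x + 2)(x + 4)(x - 6)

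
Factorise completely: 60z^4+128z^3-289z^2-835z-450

Among the possible rational roots, z = -9/5 is a root, so (5z+9) divides it; the quotient is 12z^3+4z^2-65z-50.
Next, z = -2 is a root, giving the factor (z+2) and quotient 12z^2-20z-25.
The remaining quadratic factors as (6z+5)(2z-5).

(2z-5)(5z+9)(6z+5)(z+2)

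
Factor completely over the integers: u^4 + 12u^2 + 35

Substitute w = u^2 to get a quadratic in w, then factor.
u^2 + 5 is irreducible over ℤ (always positive, so no real roots).
u^2 + 7 is irreducible over ℤ (always positive, so no real roots).

(u^2 + 5)(u^2 + 7)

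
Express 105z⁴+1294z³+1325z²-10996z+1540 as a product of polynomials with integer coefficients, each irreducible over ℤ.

Testing divisors of the constant over divisors of the leading coefficient, z = 1/7 is a root, so (7z-1) is a factor; dividing leaves 15z³+187z²+216z-1540.
Then z = -10 is a root, so (z+10) divides it; the quotient is 15z²+37z-154.
The remaining quadratic factors as (3z+14)(5z-11).

(3z+14)(5z-11)(7z-1)(z+10)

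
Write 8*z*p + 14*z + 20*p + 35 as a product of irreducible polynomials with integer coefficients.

(2*z + 5)*(4*p + 7)

Group as (8*z*p + 14*z) + (20*p + 35) = 2*z*(4*p + 7) + 5*(4*p + 7).
Both groups share the factor (4*p + 7).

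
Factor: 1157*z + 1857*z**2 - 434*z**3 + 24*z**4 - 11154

(4*z - 13)*(6*z + 13)*(z - 11)*(z - 6)

Among the possible rational roots, z = 13/4 is a root, so (4*z - 13) divides it; the quotient is 6*z**3 - 89*z**2 + 175*z + 858.
Next, z = 11 is a root, giving the factor (z - 11) and quotient 6*z**2 - 23*z - 78.
The remaining quadratic factors as (z - 6)(6*z + 13).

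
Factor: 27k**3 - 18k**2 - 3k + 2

(3k + 1)(3k - 1)(3k - 2)

Group as (27k**3 - 3k) + (-18k**2 + 2) = 3k(9k**2 - 1) - 2(9k**2 - 1).
Both groups share the factor (9k**2 - 1).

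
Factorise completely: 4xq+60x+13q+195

(4x+13)(q+15)

Group as (4xq+60x) + (13q+195) = 4x(q+15) + 13(q+15).
Both groups share the factor (q+15).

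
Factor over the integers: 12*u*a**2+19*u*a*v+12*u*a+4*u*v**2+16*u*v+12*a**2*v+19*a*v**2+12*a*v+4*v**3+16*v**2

(3*a+4*v)*(4*a+v+4)*(u+v)

Group: u*(12*a**2+19*a*v+12*a+4*v**2+16*v) + v*(12*a**2+19*a*v+12*a+4*v**2+16*v); both groups contain (12*a**2+19*a*v+12*a+4*v**2+16*v), so (u+v) is a factor with cofactor 12*a**2+19*a*v+12*a+4*v**2+16*v.
The cofactor groups again: 12*a**2+19*a*v+12*a+4*v**2+16*v = 3*a*(4*a+v+4) + 4*v*(4*a+v+4); both groups contain (4*a+v+4), giving (3*a+4*v)*(4*a+v+4).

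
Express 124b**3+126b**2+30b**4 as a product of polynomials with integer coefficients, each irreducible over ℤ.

Pull out the common factor 2b**2, then factor the remaining trinomial.

2b**2(3b+7)(5b+9)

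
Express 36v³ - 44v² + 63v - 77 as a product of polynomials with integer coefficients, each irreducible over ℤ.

(9v - 11)(4v² + 7)

Group as (36v³ + 63v) + (-44v² - 77) = 9v(4v² + 7) - 11(4v² + 7).
Both groups share the factor (4v² + 7).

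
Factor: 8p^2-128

8(p+4)(p-4)

Pull out the common factor 8; p^2-16 is a difference of squares.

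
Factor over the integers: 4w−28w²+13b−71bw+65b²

Group: 13b(5b−7w+1) + 4w(5b−7w+1); both groups contain (5b−7w+1).

(13b+4w)(5b−7w+1)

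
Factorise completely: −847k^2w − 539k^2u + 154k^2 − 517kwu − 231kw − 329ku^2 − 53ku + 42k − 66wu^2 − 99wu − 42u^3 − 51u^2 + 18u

Group: 11k(−77kw − 49ku + 14k − 33wu − 21u^2 + 6u) + (2u + 3)(−77kw − 49ku + 14k − 33wu − 21u^2 + 6u); both groups contain (−77kw − 49ku + 14k − 33wu − 21u^2 + 6u), so (11k + 2u + 3) is a factor with cofactor −77kw − 49ku + 14k − 33wu − 21u^2 + 6u.
The cofactor groups again: −77kw − 49ku + 14k − 33wu − 21u^2 + 6u = −7k(11w + 7u − 2) − 3u(11w + 7u − 2); both groups contain (11w + 7u − 2), giving −(7k + 3u)(11w + 7u − 2).

−(11k + 2u + 3)(7k + 3u)(11w + 7u − 2)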